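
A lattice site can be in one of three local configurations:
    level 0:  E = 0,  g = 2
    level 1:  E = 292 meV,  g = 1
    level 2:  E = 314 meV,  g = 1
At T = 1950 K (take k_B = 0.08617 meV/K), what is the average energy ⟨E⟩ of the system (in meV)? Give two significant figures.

43 meV

k_BT = 0.08617 × 1950 K = 168.0 meV.
Eᵢ/kT = 0, 1.738, 1.869.
Z = Σ gᵢe^(−Eᵢ/kT) = 2·e^(−0) + 1·e^(−1.738) + 1·e^(−1.869) = 2.000 + 0.1759 + 0.1543 = 2.330.
⟨E⟩ = Σ Eᵢ gᵢe^(−Eᵢ/kT) / Z = (0·2.000 + 292·0.1759 + 314·0.1543) / 2.330 = 43 meV.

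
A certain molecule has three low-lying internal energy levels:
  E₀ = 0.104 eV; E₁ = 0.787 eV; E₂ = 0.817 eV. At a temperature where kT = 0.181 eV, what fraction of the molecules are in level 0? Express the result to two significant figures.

0.96

Eᵢ/kT = 0.5746, 4.348, 4.514.
Z = Σ e^(−Eᵢ/kT) = e^(−0.5746) + e^(−4.348) + e^(−4.514) = 0.5629 + 0.01293 + 0.01095 = 0.5868.
P₀ = e^(−E₀/kT) / Z = 0.5629/0.5868 = 0.96.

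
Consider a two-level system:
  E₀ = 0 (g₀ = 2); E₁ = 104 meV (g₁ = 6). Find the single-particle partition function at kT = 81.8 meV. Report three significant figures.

Eᵢ/kT = 0, 1.2714.
Z = Σ gᵢe^(−Eᵢ/kT) = 2·e^(−0) + 6·e^(−1.2714) = 2.0000 + 1.6826 = 3.6826.

Z = 3.68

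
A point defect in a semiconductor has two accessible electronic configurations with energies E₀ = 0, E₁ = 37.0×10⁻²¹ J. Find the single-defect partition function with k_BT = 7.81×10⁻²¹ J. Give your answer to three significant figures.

Eᵢ/kT = 0, 4.7375.
Z = Σ e^(−Eᵢ/kT) = e^(−0) + e^(−4.7375) = 1.0000 + 0.0087605 = 1.0088.

Z = 1.01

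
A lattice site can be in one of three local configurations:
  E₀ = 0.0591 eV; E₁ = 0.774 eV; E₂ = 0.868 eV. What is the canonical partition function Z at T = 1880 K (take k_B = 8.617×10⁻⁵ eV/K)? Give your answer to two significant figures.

Z = 0.71

k_BT = 8.617×10⁻⁵ × 1880 K = 0.1620 eV.
Eᵢ/kT = 0.3648, 4.778, 5.358.
Z = Σ e^(−Eᵢ/kT) = e^(−0.3648) + e^(−4.778) + e^(−5.358) = 0.6943 + 0.008413 + 0.004710 = 0.7074.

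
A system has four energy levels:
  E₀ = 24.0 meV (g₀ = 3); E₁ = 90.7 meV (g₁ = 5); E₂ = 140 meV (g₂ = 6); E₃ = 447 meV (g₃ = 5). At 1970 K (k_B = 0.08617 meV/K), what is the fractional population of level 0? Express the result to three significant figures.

0.306

k_BT = 0.08617 × 1970 K = 169.75 meV.
Eᵢ/kT = 0.14138, 0.53432, 0.82474, 2.6333.
Z = Σ gᵢe^(−Eᵢ/kT) = 3·e^(−0.14138) + 5·e^(−0.53432) + 6·e^(−0.82474) + 5·e^(−2.6333) = 2.6045 + 2.9303 + 2.6301 + 0.35920 = 8.5241.
P₀ = g₀ e^(−E₀/kT) / Z = 2.6045/8.5241 = 0.306.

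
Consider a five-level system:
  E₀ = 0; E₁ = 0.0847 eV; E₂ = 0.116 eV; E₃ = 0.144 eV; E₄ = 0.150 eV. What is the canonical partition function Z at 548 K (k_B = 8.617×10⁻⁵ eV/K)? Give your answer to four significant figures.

Z = 1.341

k_BT = 8.617×10⁻⁵ × 548 K = 0.0472212 eV.
Eᵢ/kT = 0, 1.79369, 2.45652, 3.04948, 3.17654.
Z = Σ e^(−Eᵢ/kT) = e^(−0) + e^(−1.79369) + e^(−2.45652) + e^(−3.04948) + e^(−3.17654) = 1.00000 + 0.166345 + 0.0857328 + 0.0473836 + 0.0417298 = 1.34119.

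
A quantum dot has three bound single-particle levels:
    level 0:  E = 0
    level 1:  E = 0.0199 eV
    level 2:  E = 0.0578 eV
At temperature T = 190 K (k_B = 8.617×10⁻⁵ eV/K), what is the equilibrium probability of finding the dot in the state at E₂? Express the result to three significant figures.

0.0221

k_BT = 8.617×10⁻⁵ × 190 K = 0.016372 eV.
Eᵢ/kT = 0, 1.2155, 3.5304.
Z = Σ e^(−Eᵢ/kT) = e^(−0) + e^(−1.2155) + e^(−3.5304) = 1.0000 + 0.29656 + 0.029293 = 1.3259.
P₂ = e^(−E₂/kT) / Z = 0.029293/1.3259 = 0.0221.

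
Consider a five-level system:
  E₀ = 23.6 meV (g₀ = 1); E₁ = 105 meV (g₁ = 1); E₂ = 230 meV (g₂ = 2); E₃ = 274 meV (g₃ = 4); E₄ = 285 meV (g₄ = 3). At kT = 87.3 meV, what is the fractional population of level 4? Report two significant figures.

0.077

Eᵢ/kT = 0.2703, 1.203, 2.635, 3.139, 3.265.
Z = Σ gᵢe^(−Eᵢ/kT) = 1·e^(−0.2703) + 1·e^(−1.203) + 2·e^(−2.635) + 4·e^(−3.139) + 3·e^(−3.265) = 0.7632 + 0.3003 + 0.1434 + 0.1733 + 0.1146 = 1.495.
P₄ = g₄ e^(−E₄/kT) / Z = 0.1146/1.495 = 0.077.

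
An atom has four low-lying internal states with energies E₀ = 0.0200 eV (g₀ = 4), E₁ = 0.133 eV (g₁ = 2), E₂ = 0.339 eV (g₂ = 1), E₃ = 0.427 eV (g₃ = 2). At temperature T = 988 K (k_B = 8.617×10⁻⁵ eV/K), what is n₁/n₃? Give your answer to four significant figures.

k_BT = 8.617×10⁻⁵ × 988 K = 0.0851360 eV.
n₁/n₃ = (g₁/g₃) exp[−(E₁−E₃)/kT] = (2/2) × exp(−(-0.294 eV)/(0.0851360 eV)) = (2/2) × exp(3.45330) = 31.60.

31.60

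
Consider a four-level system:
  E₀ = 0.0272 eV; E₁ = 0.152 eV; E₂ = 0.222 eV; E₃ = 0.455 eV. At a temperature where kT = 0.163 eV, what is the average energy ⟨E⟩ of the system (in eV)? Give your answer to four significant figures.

0.1076 eV

Eᵢ/kT = 0.166871, 0.932515, 1.36196, 2.79141.
Z = Σ e^(−Eᵢ/kT) = e^(−0.166871) + e^(−0.932515) + e^(−1.36196) + e^(−2.79141) = 0.846309 + 0.393563 + 0.256158 + 0.0613347 = 1.55736.
⟨E⟩ = Σ Eᵢ e^(−Eᵢ/kT) / Z = (0.0272·0.846309 + 0.152·0.393563 + 0.222·0.256158 + 0.455·0.0613347) / 1.55736 = 0.1076 eV.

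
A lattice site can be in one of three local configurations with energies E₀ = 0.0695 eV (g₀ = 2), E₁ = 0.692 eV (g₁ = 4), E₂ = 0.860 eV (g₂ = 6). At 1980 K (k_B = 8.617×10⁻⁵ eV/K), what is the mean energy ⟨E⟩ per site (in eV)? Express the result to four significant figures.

k_BT = 8.617×10⁻⁵ × 1980 K = 0.170617 eV.
Eᵢ/kT = 0.407345, 4.05587, 5.04053.
Z = Σ gᵢe^(−Eᵢ/kT) = 2·e^(−0.407345) + 4·e^(−4.05587) + 6·e^(−5.04053) = 1.33083 + 0.0692816 + 0.0388219 = 1.43893.
⟨E⟩ = Σ Eᵢ gᵢe^(−Eᵢ/kT) / Z = (0.0695·1.33083 + 0.692·0.0692816 + 0.860·0.0388219) / 1.43893 = 0.1208 eV.

0.1208 eV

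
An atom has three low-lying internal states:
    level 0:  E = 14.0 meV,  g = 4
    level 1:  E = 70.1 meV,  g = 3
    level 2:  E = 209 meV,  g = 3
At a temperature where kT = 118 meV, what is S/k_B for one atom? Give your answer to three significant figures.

Eᵢ/kT = 0.11864, 0.59407, 1.7712.
Z = Σ gᵢe^(−Eᵢ/kT) = 4·e^(−0.11864) + 3·e^(−0.59407) + 3·e^(−1.7712) = 3.5525 + 1.6562 + 0.51039 = 5.7191.
⟨E⟩ = Σ EᵢPᵢ = 47.648 meV.
S/k_B = ln Z + ⟨E⟩/kT = ln(5.7191) + 47.648/118 = 1.7438 + 0.40380 = 2.15.

2.15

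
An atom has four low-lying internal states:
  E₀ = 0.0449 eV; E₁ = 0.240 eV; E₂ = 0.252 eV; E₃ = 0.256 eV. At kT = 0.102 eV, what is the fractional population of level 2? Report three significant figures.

0.0934

Eᵢ/kT = 0.44020, 2.3529, 2.4706, 2.5098.
Z = Σ e^(−Eᵢ/kT) = e^(−0.44020) + e^(−2.3529) + e^(−2.4706) + e^(−2.5098) = 0.64391 + 0.095093 + 0.084534 + 0.081284 = 0.90482.
P₂ = e^(−E₂/kT) / Z = 0.084534/0.90482 = 0.0934.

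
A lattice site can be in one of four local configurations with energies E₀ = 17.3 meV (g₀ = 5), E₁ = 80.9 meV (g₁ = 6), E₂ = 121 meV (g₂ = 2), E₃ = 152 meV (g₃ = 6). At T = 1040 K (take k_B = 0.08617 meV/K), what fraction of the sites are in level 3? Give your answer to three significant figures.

0.135

k_BT = 0.08617 × 1040 K = 89.617 meV.
Eᵢ/kT = 0.19304, 0.90273, 1.3502, 1.6961.
Z = Σ gᵢe^(−Eᵢ/kT) = 5·e^(−0.19304) + 6·e^(−0.90273) + 2·e^(−1.3502) + 6·e^(−1.6961) = 4.1222 + 2.4328 + 0.51838 + 1.1004 = 8.1738.
P₃ = g₃ e^(−E₃/kT) / Z = 1.1004/8.1738 = 0.135.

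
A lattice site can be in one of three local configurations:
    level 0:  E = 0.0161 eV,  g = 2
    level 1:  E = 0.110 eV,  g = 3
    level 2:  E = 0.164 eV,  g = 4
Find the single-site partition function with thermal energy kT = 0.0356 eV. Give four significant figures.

Z = 1.449

Eᵢ/kT = 0.452247, 3.08989, 4.60674.
Z = Σ gᵢe^(−Eᵢ/kT) = 2·e^(−0.452247) + 3·e^(−3.08989) + 4·e^(−4.60674) = 1.27239 + 0.136521 + 0.0399373 = 1.44885.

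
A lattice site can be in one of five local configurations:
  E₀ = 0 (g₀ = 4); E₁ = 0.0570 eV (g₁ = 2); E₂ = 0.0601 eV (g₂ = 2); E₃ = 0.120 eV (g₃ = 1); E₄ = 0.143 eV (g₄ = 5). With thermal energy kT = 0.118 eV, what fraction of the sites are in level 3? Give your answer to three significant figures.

0.0437

Eᵢ/kT = 0, 0.48305, 0.50932, 1.0169, 1.2119.
Z = Σ gᵢe^(−Eᵢ/kT) = 4·e^(−0) + 2·e^(−0.48305) + 2·e^(−0.50932) + 1·e^(−1.0169) + 5·e^(−1.2119) = 4.0000 + 1.2338 + 1.2018 + 0.36171 + 1.4882 = 8.2855.
P₃ = g₃ e^(−E₃/kT) / Z = 0.36171/8.2855 = 0.0437.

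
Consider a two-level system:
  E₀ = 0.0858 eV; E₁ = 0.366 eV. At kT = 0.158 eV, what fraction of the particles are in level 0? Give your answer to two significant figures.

Eᵢ/kT = 0.5430, 2.316.
Z = Σ e^(−Eᵢ/kT) = e^(−0.5430) + e^(−2.316) = 0.5810 + 0.09867 = 0.6797.
P₀ = e^(−E₀/kT) / Z = 0.5810/0.6797 = 0.85.

0.85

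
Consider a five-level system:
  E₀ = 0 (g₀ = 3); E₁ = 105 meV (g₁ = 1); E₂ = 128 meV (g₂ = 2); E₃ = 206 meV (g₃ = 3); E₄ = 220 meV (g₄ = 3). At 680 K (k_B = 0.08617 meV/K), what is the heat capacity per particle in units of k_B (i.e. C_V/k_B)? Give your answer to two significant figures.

0.89

k_BT = 0.08617 × 680 K = 58.60 meV.
Eᵢ/kT = 0, 1.792, 2.184, 3.515, 3.754.
Z = Σ gᵢe^(−Eᵢ/kT) = 3·e^(−0) + 1·e^(−1.792) + 2·e^(−2.184) + 3·e^(−3.515) + 3·e^(−3.754) = 3.000 + 0.1666 + 0.2252 + 0.08924 + 0.07027 = 3.551.
⟨E⟩ = 22.57 meV, ⟨E²⟩ = 3581 meV².
C_V/k_B = (⟨E²⟩ − ⟨E⟩²)/(kT)² = (3581 − 509.4)/3434 = 0.89.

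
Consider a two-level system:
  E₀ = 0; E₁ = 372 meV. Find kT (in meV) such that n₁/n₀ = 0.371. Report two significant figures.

380 meV

n₁/n₀ = exp[−(E₁−E₀)/kT] = 0.371.
⇒ (E₁−E₀)/kT = ln(1/0.371) = ln(2.695) = 0.9914.
kT = 372 meV / 0.9914 = 380 meV.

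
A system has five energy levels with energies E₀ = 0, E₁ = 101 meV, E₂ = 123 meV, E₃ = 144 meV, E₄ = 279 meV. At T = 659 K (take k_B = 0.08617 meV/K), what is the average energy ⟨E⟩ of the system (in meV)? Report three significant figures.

k_BT = 0.08617 × 659 K = 56.786 meV.
Eᵢ/kT = 0, 1.7786, 2.1660, 2.5358, 4.9132.
Z = Σ e^(−Eᵢ/kT) = e^(−0) + e^(−1.7786) + e^(−2.1660) + e^(−2.5358) + e^(−4.9132) = 1.0000 + 0.16887 + 0.11464 + 0.079198 + 0.0073489 = 1.3701.
⟨E⟩ = Σ Eᵢ e^(−Eᵢ/kT) / Z = (0·1.0000 + 101·0.16887 + 123·0.11464 + 144·0.079198 + 279·0.0073489) / 1.3701 = 32.6 meV.

32.6 meV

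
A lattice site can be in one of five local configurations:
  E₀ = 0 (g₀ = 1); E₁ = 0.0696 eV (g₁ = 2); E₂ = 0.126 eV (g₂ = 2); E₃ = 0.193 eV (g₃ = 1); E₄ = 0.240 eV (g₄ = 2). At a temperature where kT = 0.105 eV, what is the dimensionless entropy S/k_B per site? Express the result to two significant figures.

Eᵢ/kT = 0, 0.6629, 1.200, 1.838, 2.286.
Z = Σ gᵢe^(−Eᵢ/kT) = 1·e^(−0) + 2·e^(−0.6629) + 2·e^(−1.200) + 1·e^(−1.838) + 2·e^(−2.286) = 1.000 + 1.031 + 0.6024 + 0.1591 + 0.2033 = 2.996.
⟨E⟩ = Σ EᵢPᵢ = 0.07582 eV.
S/k_B = ln Z + ⟨E⟩/kT = ln(2.996) + 0.07582/0.105 = 1.097 + 0.7221 = 1.8.

1.8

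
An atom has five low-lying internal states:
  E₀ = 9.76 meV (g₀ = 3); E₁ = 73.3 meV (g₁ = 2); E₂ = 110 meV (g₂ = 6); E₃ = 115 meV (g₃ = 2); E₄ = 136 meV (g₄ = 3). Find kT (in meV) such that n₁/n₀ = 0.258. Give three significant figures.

n₁/n₀ = (g₁/g₀) exp[−(E₁−E₀)/kT] = 0.258.
⇒ (E₁−E₀)/kT = ln((2/3)/0.258) = ln(2.5840) = 0.94934.
kT = 63.54 meV / 0.94934 = 66.9 meV.

66.9 meV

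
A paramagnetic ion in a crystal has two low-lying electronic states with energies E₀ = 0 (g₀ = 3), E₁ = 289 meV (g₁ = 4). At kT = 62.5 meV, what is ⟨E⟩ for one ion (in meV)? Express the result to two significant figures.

Eᵢ/kT = 0, 4.624.
Z = Σ gᵢe^(−Eᵢ/kT) = 3·e^(−0) + 4·e^(−4.624) = 3.000 + 0.03925 = 3.039.
⟨E⟩ = Σ Eᵢ gᵢe^(−Eᵢ/kT) / Z = (0·3.000 + 289·0.03925) / 3.039 = 3.7 meV.

3.7 meV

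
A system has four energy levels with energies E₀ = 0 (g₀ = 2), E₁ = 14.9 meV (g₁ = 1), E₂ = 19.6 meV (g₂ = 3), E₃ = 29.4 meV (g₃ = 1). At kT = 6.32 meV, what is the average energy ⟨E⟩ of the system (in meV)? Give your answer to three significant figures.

Eᵢ/kT = 0, 2.3576, 3.1013, 4.6519.
Z = Σ gᵢe^(−Eᵢ/kT) = 2·e^(−0) + 1·e^(−2.3576) + 3·e^(−3.1013) + 1·e^(−4.6519) = 2.0000 + 0.094647 + 0.13497 + 0.0095435 = 2.2392.
⟨E⟩ = Σ Eᵢ gᵢe^(−Eᵢ/kT) / Z = (0·2.0000 + 14.9·0.094647 + 19.6·0.13497 + 29.4·0.0095435) / 2.2392 = 1.94 meV.

1.94 meV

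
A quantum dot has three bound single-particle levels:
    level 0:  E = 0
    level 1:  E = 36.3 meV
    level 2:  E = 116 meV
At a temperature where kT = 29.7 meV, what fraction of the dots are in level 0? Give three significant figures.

0.761

Eᵢ/kT = 0, 1.2222, 3.9057.
Z = Σ e^(−Eᵢ/kT) = e^(−0) + e^(−1.2222) + e^(−3.9057) = 1.0000 + 0.29458 + 0.020127 = 1.3147.
P₀ = e^(−E₀/kT) / Z = 1.0000/1.3147 = 0.761.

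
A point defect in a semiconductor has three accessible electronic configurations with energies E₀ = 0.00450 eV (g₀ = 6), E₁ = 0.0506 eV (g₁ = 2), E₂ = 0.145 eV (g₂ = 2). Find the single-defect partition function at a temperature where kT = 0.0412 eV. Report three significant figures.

Z = 6.02

Eᵢ/kT = 0.10922, 1.2282, 3.5194.
Z = Σ gᵢe^(−Eᵢ/kT) = 6·e^(−0.10922) + 2·e^(−1.2282) + 2·e^(−3.5194) = 5.3792 + 0.58564 + 0.059234 = 6.0241.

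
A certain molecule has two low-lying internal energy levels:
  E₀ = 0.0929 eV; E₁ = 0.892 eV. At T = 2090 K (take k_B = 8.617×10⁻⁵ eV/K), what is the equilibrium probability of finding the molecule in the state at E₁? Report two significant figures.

0.012

k_BT = 8.617×10⁻⁵ × 2090 K = 0.1801 eV.
Eᵢ/kT = 0.5158, 4.953.
Z = Σ e^(−Eᵢ/kT) = e^(−0.5158) + e^(−4.953) = 0.5970 + 0.007062 = 0.6041.
P₁ = e^(−E₁/kT) / Z = 0.007062/0.6041 = 0.012.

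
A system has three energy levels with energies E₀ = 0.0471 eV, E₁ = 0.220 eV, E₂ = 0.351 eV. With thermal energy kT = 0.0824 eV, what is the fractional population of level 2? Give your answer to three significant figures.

Eᵢ/kT = 0.57160, 2.6699, 4.2597.
Z = Σ e^(−Eᵢ/kT) = e^(−0.57160) + e^(−2.6699) + e^(−4.2597) = 0.56462 + 0.069259 + 0.014127 = 0.64801.
P₂ = e^(−E₂/kT) / Z = 0.014127/0.64801 = 0.0218.

0.0218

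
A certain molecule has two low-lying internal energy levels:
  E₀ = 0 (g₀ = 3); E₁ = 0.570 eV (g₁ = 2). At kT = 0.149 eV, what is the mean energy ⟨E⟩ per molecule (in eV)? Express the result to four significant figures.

Eᵢ/kT = 0, 3.82550.
Z = Σ gᵢe^(−Eᵢ/kT) = 3·e^(−0) + 2·e^(−3.82550) = 3.00000 + 0.0436151 = 3.04362.
⟨E⟩ = Σ Eᵢ gᵢe^(−Eᵢ/kT) / Z = (0·3.00000 + 0.570·0.0436151) / 3.04362 = 0.008168 eV.

0.008168 eV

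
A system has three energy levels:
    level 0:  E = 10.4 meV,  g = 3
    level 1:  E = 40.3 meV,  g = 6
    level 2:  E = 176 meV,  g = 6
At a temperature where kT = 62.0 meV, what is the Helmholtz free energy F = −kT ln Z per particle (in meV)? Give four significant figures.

Eᵢ/kT = 0.167742, 0.650000, 2.83871.
Z = Σ gᵢe^(−Eᵢ/kT) = 3·e^(−0.167742) + 6·e^(−0.650000) + 6·e^(−2.83871) = 2.53672 + 3.13227 + 0.351007 = 6.02000.
F = −kT ln Z = −62.0 × ln(6.02000) = −62.0 × 1.79509 = -111.3 meV.

-111.3 meV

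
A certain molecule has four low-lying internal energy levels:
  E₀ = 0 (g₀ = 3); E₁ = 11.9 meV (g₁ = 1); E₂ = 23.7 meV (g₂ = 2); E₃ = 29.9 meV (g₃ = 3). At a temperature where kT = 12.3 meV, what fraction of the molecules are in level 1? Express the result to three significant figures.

Eᵢ/kT = 0, 0.96748, 1.9268, 2.4309.
Z = Σ gᵢe^(−Eᵢ/kT) = 3·e^(−0) + 1·e^(−0.96748) + 2·e^(−1.9268) + 3·e^(−2.4309) = 3.0000 + 0.38004 + 0.29123 + 0.26387 = 3.9351.
P₁ = g₁ e^(−E₁/kT) / Z = 0.38004/3.9351 = 0.0966.

0.0966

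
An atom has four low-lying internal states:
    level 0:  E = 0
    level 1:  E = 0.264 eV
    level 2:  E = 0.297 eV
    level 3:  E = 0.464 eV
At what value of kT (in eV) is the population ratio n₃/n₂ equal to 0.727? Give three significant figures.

n₃/n₂ = exp[−(E₃−E₂)/kT] = 0.727.
⇒ (E₃−E₂)/kT = ln(1/0.727) = ln(1.3755) = 0.31882.
kT = 0.167 eV / 0.31882 = 0.524 eV.

0.524 eV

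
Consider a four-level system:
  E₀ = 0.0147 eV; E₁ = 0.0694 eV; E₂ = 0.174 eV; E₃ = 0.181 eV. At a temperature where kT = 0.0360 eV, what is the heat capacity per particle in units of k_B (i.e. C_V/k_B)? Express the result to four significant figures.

Eᵢ/kT = 0.408333, 1.92778, 4.83333, 5.02778.
Z = Σ e^(−Eᵢ/kT) = e^(−0.408333) + e^(−1.92778) + e^(−4.83333) + e^(−5.02778) = 0.664757 + 0.145471 + 0.00795997 + 0.00655334 = 0.824741.
⟨E⟩ = 0.0272071 eV, ⟨E²⟩ = 0.00157623 eV².
C_V/k_B = (⟨E²⟩ − ⟨E⟩²)/(kT)² = (0.00157623 − 0.000740226)/0.00129600 = 0.6451.

0.6451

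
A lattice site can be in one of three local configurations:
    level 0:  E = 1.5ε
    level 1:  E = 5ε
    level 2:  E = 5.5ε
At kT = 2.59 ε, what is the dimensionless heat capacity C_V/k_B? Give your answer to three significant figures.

Eᵢ/kT = 0.57915, 1.9305, 2.1236.
Z = Σ e^(−Eᵢ/kT) = e^(−0.57915) + e^(−1.9305) + e^(−2.1236) = 0.56037 + 0.14508 + 0.11960 = 0.82505.
⟨E⟩ = 2.6953 ε, ⟨E²⟩ = 10.309 ε².
C_V/k_B = (⟨E²⟩ − ⟨E⟩²)/(kT)² = (10.309 − 7.2646)/6.7081 = 0.454.

0.454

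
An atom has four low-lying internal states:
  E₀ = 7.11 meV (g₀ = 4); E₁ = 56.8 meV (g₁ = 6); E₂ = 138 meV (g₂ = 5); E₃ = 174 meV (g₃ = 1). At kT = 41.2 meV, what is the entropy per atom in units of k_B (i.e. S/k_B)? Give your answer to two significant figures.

2.3

Eᵢ/kT = 0.1726, 1.379, 3.350, 4.223.
Z = Σ gᵢe^(−Eᵢ/kT) = 4·e^(−0.1726) + 6·e^(−1.379) + 5·e^(−3.350) + 1·e^(−4.223) = 3.366 + 1.511 + 0.1754 + 0.01465 = 5.067.
⟨E⟩ = Σ EᵢPᵢ = 26.94 meV.
S/k_B = ln Z + ⟨E⟩/kT = ln(5.067) + 26.94/41.2 = 1.623 + 0.6539 = 2.3.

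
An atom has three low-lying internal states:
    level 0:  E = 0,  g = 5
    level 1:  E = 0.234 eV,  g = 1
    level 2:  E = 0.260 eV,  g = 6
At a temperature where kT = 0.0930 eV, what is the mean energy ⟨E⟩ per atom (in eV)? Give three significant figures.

0.0210 eV

Eᵢ/kT = 0, 2.5161, 2.7957.
Z = Σ gᵢe^(−Eᵢ/kT) = 5·e^(−0) + 1·e^(−2.5161) + 6·e^(−2.7957) = 5.0000 + 0.080774 + 0.36643 = 5.4472.
⟨E⟩ = Σ Eᵢ gᵢe^(−Eᵢ/kT) / Z = (0·5.0000 + 0.234·0.080774 + 0.260·0.36643) / 5.4472 = 0.0210 eV.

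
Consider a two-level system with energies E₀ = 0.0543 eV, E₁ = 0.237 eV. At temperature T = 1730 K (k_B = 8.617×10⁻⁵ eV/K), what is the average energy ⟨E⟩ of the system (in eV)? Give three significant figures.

0.0958 eV

k_BT = 8.617×10⁻⁵ × 1730 K = 0.14907 eV.
Eᵢ/kT = 0.36426, 1.5899.
Z = Σ e^(−Eᵢ/kT) = e^(−0.36426) + e^(−1.5899) = 0.69471 + 0.20395 = 0.89866.
⟨E⟩ = Σ Eᵢ e^(−Eᵢ/kT) / Z = (0.0543·0.69471 + 0.237·0.20395) / 0.89866 = 0.0958 eV.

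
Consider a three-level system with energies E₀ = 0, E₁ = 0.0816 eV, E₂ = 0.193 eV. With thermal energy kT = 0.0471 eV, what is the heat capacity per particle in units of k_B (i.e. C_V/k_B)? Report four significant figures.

0.5800

Eᵢ/kT = 0, 1.73248, 4.09766.
Z = Σ e^(−Eᵢ/kT) = e^(−0) + e^(−1.73248) + e^(−4.09766) = 1.00000 + 0.176845 + 0.0166115 = 1.19346.
⟨E⟩ = 0.0147777 eV, ⟨E²⟩ = 0.00150512 eV².
C_V/k_B = (⟨E²⟩ − ⟨E⟩²)/(kT)² = (0.00150512 − 0.000218380)/0.00221841 = 0.5800.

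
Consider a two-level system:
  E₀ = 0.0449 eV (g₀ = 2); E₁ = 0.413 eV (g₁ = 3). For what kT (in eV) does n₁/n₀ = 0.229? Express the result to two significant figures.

0.20 eV

n₁/n₀ = (g₁/g₀) exp[−(E₁−E₀)/kT] = 0.229.
⇒ (E₁−E₀)/kT = ln((3/2)/0.229) = ln(6.550) = 1.879.
kT = 0.3681 eV / 1.879 = 0.20 eV.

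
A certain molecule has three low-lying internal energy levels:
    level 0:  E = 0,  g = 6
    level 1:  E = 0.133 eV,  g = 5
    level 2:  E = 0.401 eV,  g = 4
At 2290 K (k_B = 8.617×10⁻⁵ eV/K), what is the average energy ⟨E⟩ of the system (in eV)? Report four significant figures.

0.06053 eV

k_BT = 8.617×10⁻⁵ × 2290 K = 0.197329 eV.
Eᵢ/kT = 0, 0.674001, 2.03214.
Z = Σ gᵢe^(−Eᵢ/kT) = 6·e^(−0) + 5·e^(−0.674001) + 4·e^(−2.03214) = 6.00000 + 2.54833 + 0.524219 = 9.07255.
⟨E⟩ = Σ Eᵢ gᵢe^(−Eᵢ/kT) / Z = (0·6.00000 + 0.133·2.54833 + 0.401·0.524219) / 9.07255 = 0.06053 eV.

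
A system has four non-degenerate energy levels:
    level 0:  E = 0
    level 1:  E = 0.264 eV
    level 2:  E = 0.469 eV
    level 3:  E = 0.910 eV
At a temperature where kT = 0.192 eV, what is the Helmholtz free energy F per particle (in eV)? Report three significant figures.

-0.0574 eV

Eᵢ/kT = 0, 1.3750, 2.4427, 4.7396.
Z = Σ e^(−Eᵢ/kT) = e^(−0) + e^(−1.3750) + e^(−2.4427) + e^(−4.7396) = 1.0000 + 0.25284 + 0.086926 + 0.0087421 = 1.3485.
F = −kT ln Z = −0.192 × ln(1.3485) = −0.192 × 0.29899 = -0.0574 eV.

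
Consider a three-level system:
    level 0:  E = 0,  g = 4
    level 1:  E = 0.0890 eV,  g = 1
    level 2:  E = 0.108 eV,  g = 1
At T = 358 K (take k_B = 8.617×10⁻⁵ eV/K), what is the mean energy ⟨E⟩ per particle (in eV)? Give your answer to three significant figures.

0.00201 eV

k_BT = 8.617×10⁻⁵ × 358 K = 0.030849 eV.
Eᵢ/kT = 0, 2.8850, 3.5009.
Z = Σ gᵢe^(−Eᵢ/kT) = 4·e^(−0) + 1·e^(−2.8850) + 1·e^(−3.5009) = 4.0000 + 0.055855 + 0.030170 = 4.0860.
⟨E⟩ = Σ Eᵢ gᵢe^(−Eᵢ/kT) / Z = (0·4.0000 + 0.0890·0.055855 + 0.108·0.030170) / 4.0860 = 0.00201 eV.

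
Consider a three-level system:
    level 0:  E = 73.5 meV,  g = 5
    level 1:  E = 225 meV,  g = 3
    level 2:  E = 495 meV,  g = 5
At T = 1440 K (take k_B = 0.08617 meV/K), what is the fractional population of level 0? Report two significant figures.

k_BT = 0.08617 × 1440 K = 124.1 meV.
Eᵢ/kT = 0.5923, 1.813, 3.989.
Z = Σ gᵢe^(−Eᵢ/kT) = 5·e^(−0.5923) + 3·e^(−1.813) + 5·e^(−3.989) = 2.765 + 0.4895 + 0.09259 = 3.347.
P₀ = g₀ e^(−E₀/kT) / Z = 2.765/3.347 = 0.83.

0.83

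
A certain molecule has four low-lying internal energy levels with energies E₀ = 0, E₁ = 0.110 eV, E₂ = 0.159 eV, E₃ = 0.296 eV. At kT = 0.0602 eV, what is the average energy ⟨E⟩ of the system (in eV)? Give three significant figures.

Eᵢ/kT = 0, 1.8272, 2.6412, 4.9169.
Z = Σ e^(−Eᵢ/kT) = e^(−0) + e^(−1.8272) + e^(−2.6412) + e^(−4.9169) = 1.0000 + 0.16086 + 0.071276 + 0.0073218 = 1.2395.
⟨E⟩ = Σ Eᵢ e^(−Eᵢ/kT) / Z = (0·1.0000 + 0.110·0.16086 + 0.159·0.071276 + 0.296·0.0073218) / 1.2395 = 0.0252 eV.

0.0252 eV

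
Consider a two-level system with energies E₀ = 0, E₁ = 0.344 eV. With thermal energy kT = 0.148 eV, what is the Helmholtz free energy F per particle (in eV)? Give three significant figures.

Eᵢ/kT = 0, 2.3243.
Z = Σ e^(−Eᵢ/kT) = e^(−0) + e^(−2.3243) = 1.0000 + 0.097852 = 1.0979.
F = −kT ln Z = −0.148 × ln(1.0979) = −0.148 × 0.093399 = -0.0138 eV.

-0.0138 eV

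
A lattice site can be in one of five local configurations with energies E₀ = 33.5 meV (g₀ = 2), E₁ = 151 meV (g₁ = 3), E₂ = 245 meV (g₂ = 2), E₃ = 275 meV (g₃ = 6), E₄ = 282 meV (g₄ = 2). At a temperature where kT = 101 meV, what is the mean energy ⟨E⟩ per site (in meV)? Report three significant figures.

120 meV

Eᵢ/kT = 0.33168, 1.4950, 2.4257, 2.7228, 2.7921.
Z = Σ gᵢe^(−Eᵢ/kT) = 2·e^(−0.33168) + 3·e^(−1.4950) + 2·e^(−2.4257) + 6·e^(−2.7228) + 2·e^(−2.7921) = 1.4354 + 0.67275 + 0.17683 + 0.39414 + 0.12258 = 2.8017.
⟨E⟩ = Σ Eᵢ gᵢe^(−Eᵢ/kT) / Z = (33.5·1.4354 + 151·0.67275 + 245·0.17683 + 275·0.39414 + 282·0.12258) / 2.8017 = 120 meV.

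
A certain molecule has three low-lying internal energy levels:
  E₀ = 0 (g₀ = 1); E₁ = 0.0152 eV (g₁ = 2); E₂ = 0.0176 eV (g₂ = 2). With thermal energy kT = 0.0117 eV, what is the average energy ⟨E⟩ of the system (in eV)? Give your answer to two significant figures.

0.0081 eV

Eᵢ/kT = 0, 1.299, 1.504.
Z = Σ gᵢe^(−Eᵢ/kT) = 1·e^(−0) + 2·e^(−1.299) + 2·e^(−1.504) = 1.000 + 0.5456 + 0.4445 = 1.990.
⟨E⟩ = Σ Eᵢ gᵢe^(−Eᵢ/kT) / Z = (0·1.000 + 0.0152·0.5456 + 0.0176·0.4445) / 1.990 = 0.0081 eV.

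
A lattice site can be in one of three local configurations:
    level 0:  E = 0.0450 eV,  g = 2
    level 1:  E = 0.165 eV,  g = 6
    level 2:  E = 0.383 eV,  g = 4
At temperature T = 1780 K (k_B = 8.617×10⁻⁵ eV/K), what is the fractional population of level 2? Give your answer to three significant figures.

0.0852

k_BT = 8.617×10⁻⁵ × 1780 K = 0.15338 eV.
Eᵢ/kT = 0.29339, 1.0758, 2.4971.
Z = Σ gᵢe^(−Eᵢ/kT) = 2·e^(−0.29339) + 6·e^(−1.0758) + 4·e^(−2.4971) = 1.4915 + 2.0461 + 0.32929 = 3.8669.
P₂ = g₂ e^(−E₂/kT) / Z = 0.32929/3.8669 = 0.0852.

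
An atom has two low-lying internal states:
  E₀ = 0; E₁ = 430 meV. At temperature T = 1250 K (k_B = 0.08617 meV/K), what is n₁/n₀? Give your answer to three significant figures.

k_BT = 0.08617 × 1250 K = 107.71 meV.
n₁/n₀ = exp[−(E₁−E₀)/kT] = exp(−(430 meV)/(107.71 meV)) = exp(-3.9922) = 0.0185.

0.0185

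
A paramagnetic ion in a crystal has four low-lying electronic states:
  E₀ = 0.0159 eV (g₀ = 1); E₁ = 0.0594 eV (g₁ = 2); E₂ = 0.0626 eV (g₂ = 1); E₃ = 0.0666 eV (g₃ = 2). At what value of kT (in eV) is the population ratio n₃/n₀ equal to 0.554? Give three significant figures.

n₃/n₀ = (g₃/g₀) exp[−(E₃−E₀)/kT] = 0.554.
⇒ (E₃−E₀)/kT = ln((2/1)/0.554) = ln(3.6101) = 1.2837.
kT = 0.0507 eV / 1.2837 = 0.0395 eV.

0.0395 eV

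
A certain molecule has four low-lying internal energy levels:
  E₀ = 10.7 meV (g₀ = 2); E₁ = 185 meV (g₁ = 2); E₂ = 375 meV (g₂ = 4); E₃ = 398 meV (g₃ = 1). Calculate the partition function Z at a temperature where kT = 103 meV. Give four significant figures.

Z = 2.260

Eᵢ/kT = 0.103883, 1.79612, 3.64078, 3.86408.
Z = Σ gᵢe^(−Eᵢ/kT) = 2·e^(−0.103883) + 2·e^(−1.79612) + 4·e^(−3.64078) + 1·e^(−3.86408) = 1.80266 + 0.331883 + 0.104928 + 0.0209822 = 2.26045.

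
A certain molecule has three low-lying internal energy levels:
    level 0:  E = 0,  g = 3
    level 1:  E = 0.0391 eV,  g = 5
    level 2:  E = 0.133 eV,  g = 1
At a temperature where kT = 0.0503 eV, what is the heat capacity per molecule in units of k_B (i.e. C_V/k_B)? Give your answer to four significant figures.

0.2160

Eᵢ/kT = 0, 0.777336, 2.64414.
Z = Σ gᵢe^(−Eᵢ/kT) = 3·e^(−0) + 5·e^(−0.777336) + 1·e^(−2.64414) = 3.00000 + 2.29814 + 0.0710664 = 5.36921.
⟨E⟩ = 0.0184960 eV, ⟨E²⟩ = 0.000888494 eV².
C_V/k_B = (⟨E²⟩ − ⟨E⟩²)/(kT)² = (0.000888494 − 0.000342102)/0.00253009 = 0.2160.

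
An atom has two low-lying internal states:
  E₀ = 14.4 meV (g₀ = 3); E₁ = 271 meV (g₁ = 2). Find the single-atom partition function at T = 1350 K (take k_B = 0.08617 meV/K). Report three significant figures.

Z = 2.85

k_BT = 0.08617 × 1350 K = 116.33 meV.
Eᵢ/kT = 0.12379, 2.3296.
Z = Σ gᵢe^(−Eᵢ/kT) = 3·e^(−0.12379) + 2·e^(−2.3296) = 2.6507 + 0.19467 = 2.8454.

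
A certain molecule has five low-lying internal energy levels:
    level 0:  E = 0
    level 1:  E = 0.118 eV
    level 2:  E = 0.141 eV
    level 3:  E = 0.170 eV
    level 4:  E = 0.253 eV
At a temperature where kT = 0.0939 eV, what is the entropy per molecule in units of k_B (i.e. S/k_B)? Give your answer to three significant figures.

Eᵢ/kT = 0, 1.2567, 1.5016, 1.8104, 2.6944.
Z = Σ e^(−Eᵢ/kT) = e^(−0) + e^(−1.2567) + e^(−1.5016) + e^(−1.8104) + e^(−2.6944) = 1.0000 + 0.28459 + 0.22277 + 0.16359 + 0.067583 = 1.7385.
⟨E⟩ = Σ EᵢPᵢ = 0.063216 eV.
S/k_B = ln Z + ⟨E⟩/kT = ln(1.7385) + 0.063216/0.0939 = 0.55302 + 0.67323 = 1.23.

1.23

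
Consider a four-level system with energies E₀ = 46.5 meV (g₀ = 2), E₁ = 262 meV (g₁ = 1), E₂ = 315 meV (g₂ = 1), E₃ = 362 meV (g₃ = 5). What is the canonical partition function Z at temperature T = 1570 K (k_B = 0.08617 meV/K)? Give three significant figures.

k_BT = 0.08617 × 1570 K = 135.29 meV.
Eᵢ/kT = 0.34371, 1.9366, 2.3283, 2.6757.
Z = Σ gᵢe^(−Eᵢ/kT) = 2·e^(−0.34371) + 1·e^(−1.9366) + 1·e^(−2.3283) + 5·e^(−2.6757) = 1.4183 + 0.14419 + 0.097461 + 0.34429 = 2.0042.

Z = 2.00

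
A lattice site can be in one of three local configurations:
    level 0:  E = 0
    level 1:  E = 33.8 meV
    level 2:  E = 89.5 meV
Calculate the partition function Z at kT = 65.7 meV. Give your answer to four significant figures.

Eᵢ/kT = 0, 0.514460, 1.36225.
Z = Σ e^(−Eᵢ/kT) = e^(−0) + e^(−0.514460) + e^(−1.36225) = 1.00000 + 0.597823 + 0.256084 = 1.85391.

Z = 1.854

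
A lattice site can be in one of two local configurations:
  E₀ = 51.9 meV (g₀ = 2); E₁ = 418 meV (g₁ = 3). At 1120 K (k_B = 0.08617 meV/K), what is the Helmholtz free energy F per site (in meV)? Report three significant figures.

k_BT = 0.08617 × 1120 K = 96.510 meV.
Eᵢ/kT = 0.53777, 4.3312.
Z = Σ gᵢe^(−Eᵢ/kT) = 2·e^(−0.53777) + 3·e^(−4.3312) = 1.1681 + 0.039455 = 1.2076.
F = −kT ln Z = −96.510 × ln(1.2076) = −96.510 × 0.18863 = -18.2 meV.

-18.2 meV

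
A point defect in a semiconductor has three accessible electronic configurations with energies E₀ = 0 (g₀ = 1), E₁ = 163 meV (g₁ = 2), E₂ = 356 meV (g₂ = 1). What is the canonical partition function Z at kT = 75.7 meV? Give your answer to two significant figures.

Z = 1.2

Eᵢ/kT = 0, 2.153, 4.703.
Z = Σ gᵢe^(−Eᵢ/kT) = 1·e^(−0) + 2·e^(−2.153) + 1·e^(−4.703) = 1.000 + 0.2323 + 0.009068 = 1.241.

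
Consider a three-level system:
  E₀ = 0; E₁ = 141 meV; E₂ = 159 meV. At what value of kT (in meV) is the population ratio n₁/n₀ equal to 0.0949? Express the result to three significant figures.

n₁/n₀ = exp[−(E₁−E₀)/kT] = 0.0949.
⇒ (E₁−E₀)/kT = ln(1/0.0949) = ln(10.537) = 2.3549.
kT = 141 meV / 2.3549 = 59.9 meV.

59.9 meV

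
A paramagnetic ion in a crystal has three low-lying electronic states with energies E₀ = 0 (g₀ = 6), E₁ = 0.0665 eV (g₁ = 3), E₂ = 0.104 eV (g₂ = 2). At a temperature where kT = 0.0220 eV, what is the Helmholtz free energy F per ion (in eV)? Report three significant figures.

Eᵢ/kT = 0, 3.0227, 4.7273.
Z = Σ gᵢe^(−Eᵢ/kT) = 6·e^(−0) + 3·e^(−3.0227) + 2·e^(−4.7273) = 6.0000 + 0.14601 + 0.017701 = 6.1637.
F = −kT ln Z = −0.0220 × ln(6.1637) = −0.0220 × 1.8187 = -0.0400 eV.

-0.0400 eV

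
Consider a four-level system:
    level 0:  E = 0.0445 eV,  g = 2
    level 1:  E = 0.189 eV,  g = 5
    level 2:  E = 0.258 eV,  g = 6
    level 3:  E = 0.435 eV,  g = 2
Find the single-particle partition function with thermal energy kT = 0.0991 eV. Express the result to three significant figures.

Eᵢ/kT = 0.44904, 1.9072, 2.6034, 4.3895.
Z = Σ gᵢe^(−Eᵢ/kT) = 2·e^(−0.44904) + 5·e^(−1.9072) + 6·e^(−2.6034) + 2·e^(−4.3895) = 1.2765 + 0.74248 + 0.44413 + 0.024814 = 2.4879.

Z = 2.49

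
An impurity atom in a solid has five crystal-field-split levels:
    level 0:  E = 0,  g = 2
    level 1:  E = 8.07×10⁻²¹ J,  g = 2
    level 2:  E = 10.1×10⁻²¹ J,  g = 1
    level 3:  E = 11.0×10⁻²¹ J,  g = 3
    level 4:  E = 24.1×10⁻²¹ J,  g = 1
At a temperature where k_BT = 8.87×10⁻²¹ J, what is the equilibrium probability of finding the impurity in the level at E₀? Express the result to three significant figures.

0.493

Eᵢ/kT = 0, 0.90981, 1.1387, 1.2401, 2.7170.
Z = Σ gᵢe^(−Eᵢ/kT) = 2·e^(−0) + 2·e^(−0.90981) + 1·e^(−1.1387) + 3·e^(−1.2401) + 1·e^(−2.7170) = 2.0000 + 0.80520 + 0.32024 + 0.86807 + 0.066073 = 4.0596.
P₀ = g₀ e^(−E₀/kT) / Z = 2.0000/4.0596 = 0.493.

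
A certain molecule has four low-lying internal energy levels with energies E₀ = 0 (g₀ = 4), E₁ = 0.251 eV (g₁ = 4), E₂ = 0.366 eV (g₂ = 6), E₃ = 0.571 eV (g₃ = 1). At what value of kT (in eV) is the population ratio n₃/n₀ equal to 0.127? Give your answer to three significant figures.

n₃/n₀ = (g₃/g₀) exp[−(E₃−E₀)/kT] = 0.127.
⇒ (E₃−E₀)/kT = ln((1/4)/0.127) = ln(1.9685) = 0.67727.
kT = 0.571 eV / 0.67727 = 0.843 eV.

0.843 eV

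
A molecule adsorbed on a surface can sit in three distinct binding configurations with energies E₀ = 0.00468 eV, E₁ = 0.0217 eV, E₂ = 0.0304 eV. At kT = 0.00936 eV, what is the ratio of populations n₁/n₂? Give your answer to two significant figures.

2.5

n₁/n₂ = exp[−(E₁−E₂)/kT] = exp(−(-0.0087 eV)/(0.00936 eV)) = exp(0.9295) = 2.5.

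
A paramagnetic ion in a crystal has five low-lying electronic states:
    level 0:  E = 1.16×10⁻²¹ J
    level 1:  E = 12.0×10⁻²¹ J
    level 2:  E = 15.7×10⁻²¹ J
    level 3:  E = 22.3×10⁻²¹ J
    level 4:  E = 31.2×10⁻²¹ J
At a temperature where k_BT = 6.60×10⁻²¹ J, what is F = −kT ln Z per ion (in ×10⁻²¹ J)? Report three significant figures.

-0.846 ×10⁻²¹ J

Eᵢ/kT = 0.17576, 1.8182, 2.3788, 3.3788, 4.7273.
Z = Σ e^(−Eᵢ/kT) = e^(−0.17576) + e^(−1.8182) + e^(−2.3788) + e^(−3.3788) + e^(−4.7273) = 0.83882 + 0.16232 + 0.092662 + 0.034088 + 0.0088503 = 1.1367.
F = −kT ln Z = −6.60 × ln(1.1367) = −6.60 × 0.12813 = -0.846 ×10⁻²¹ J.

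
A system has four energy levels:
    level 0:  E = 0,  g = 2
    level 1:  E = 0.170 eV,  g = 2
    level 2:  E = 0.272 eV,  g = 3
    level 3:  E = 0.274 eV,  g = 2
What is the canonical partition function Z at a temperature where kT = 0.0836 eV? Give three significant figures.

Eᵢ/kT = 0, 2.0335, 3.2536, 3.2775.
Z = Σ gᵢe^(−Eᵢ/kT) = 2·e^(−0) + 2·e^(−2.0335) + 3·e^(−3.2536) + 2·e^(−3.2775) = 2.0000 + 0.26175 + 0.11590 + 0.075445 = 2.4531.

Z = 2.45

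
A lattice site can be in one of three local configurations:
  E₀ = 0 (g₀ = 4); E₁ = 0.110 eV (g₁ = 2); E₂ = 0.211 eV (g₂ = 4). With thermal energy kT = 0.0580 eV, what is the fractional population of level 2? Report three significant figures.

Eᵢ/kT = 0, 1.8966, 3.6379.
Z = Σ gᵢe^(−Eᵢ/kT) = 4·e^(−0) + 2·e^(−1.8966) + 4·e^(−3.6379) = 4.0000 + 0.30016 + 0.10523 = 4.4054.
P₂ = g₂ e^(−E₂/kT) / Z = 0.10523/4.4054 = 0.0239.

0.0239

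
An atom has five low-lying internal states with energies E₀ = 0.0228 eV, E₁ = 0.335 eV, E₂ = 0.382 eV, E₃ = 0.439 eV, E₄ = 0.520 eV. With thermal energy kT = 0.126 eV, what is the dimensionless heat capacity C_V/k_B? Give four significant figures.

1.182

Eᵢ/kT = 0.180952, 2.65873, 3.03175, 3.48413, 4.12698.
Z = Σ e^(−Eᵢ/kT) = e^(−0.180952) + e^(−2.65873) + e^(−3.03175) + e^(−3.48413) + e^(−4.12698) = 0.834475 + 0.0700371 + 0.0482312 + 0.0306804 + 0.0161315 = 0.999555.
⟨E⟩ = 0.0828067 eV, ⟨E²⟩ = 0.0256179 eV².
C_V/k_B = (⟨E²⟩ − ⟨E⟩²)/(kT)² = (0.0256179 − 0.00685695)/0.0158760 = 1.182.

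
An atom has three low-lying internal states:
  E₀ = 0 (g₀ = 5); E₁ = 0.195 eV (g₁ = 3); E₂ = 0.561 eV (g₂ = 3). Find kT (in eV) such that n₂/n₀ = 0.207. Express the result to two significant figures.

0.53 eV

n₂/n₀ = (g₂/g₀) exp[−(E₂−E₀)/kT] = 0.207.
⇒ (E₂−E₀)/kT = ln((3/5)/0.207) = ln(2.899) = 1.064.
kT = 0.561 eV / 1.064 = 0.53 eV.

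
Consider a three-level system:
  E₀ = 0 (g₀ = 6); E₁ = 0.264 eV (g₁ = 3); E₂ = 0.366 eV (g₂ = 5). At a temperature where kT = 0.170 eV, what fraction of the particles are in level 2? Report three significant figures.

0.0805

Eᵢ/kT = 0, 1.5529, 2.1529.
Z = Σ gᵢe^(−Eᵢ/kT) = 6·e^(−0) + 3·e^(−1.5529) + 5·e^(−2.1529) = 6.0000 + 0.63490 + 0.58073 = 7.2156.
P₂ = g₂ e^(−E₂/kT) / Z = 0.58073/7.2156 = 0.0805.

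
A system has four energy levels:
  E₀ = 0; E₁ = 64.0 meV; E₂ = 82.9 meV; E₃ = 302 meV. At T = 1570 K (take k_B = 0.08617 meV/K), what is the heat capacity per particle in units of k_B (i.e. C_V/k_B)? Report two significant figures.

0.24

k_BT = 0.08617 × 1570 K = 135.3 meV.
Eᵢ/kT = 0, 0.4730, 0.6127, 2.232.
Z = Σ e^(−Eᵢ/kT) = e^(−0) + e^(−0.4730) + e^(−0.6127) + e^(−2.232) = 1.000 + 0.6231 + 0.5419 + 0.1073 = 2.272.
⟨E⟩ = 51.59 meV, ⟨E²⟩ = 7070 meV².
C_V/k_B = (⟨E²⟩ − ⟨E⟩²)/(kT)² = (7070 − 2662)/18310 = 0.24.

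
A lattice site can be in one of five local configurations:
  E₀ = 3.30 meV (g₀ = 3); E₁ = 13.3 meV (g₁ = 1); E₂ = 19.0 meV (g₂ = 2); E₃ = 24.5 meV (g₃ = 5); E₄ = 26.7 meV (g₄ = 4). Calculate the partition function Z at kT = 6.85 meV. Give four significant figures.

Z = 2.342

Eᵢ/kT = 0.481752, 1.94161, 2.77372, 3.57664, 3.89781.
Z = Σ gᵢe^(−Eᵢ/kT) = 3·e^(−0.481752) + 1·e^(−1.94161) + 2·e^(−2.77372) + 5·e^(−3.57664) + 4·e^(−3.89781) = 1.85310 + 0.143473 + 0.124859 + 0.139848 + 0.0811452 = 2.34243.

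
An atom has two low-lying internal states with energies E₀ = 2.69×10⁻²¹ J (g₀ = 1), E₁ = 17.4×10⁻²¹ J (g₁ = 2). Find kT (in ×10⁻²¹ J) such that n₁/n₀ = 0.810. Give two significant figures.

n₁/n₀ = (g₁/g₀) exp[−(E₁−E₀)/kT] = 0.810.
⇒ (E₁−E₀)/kT = ln((2/1)/0.810) = ln(2.469) = 0.9038.
kT = 14.71 ×10⁻²¹ J / 0.9038 = 16 ×10⁻²¹ J.

16 ×10⁻²¹ J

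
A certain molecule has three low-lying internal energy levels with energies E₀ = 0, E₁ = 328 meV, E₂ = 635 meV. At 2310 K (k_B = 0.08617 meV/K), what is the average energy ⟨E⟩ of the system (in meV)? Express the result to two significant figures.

k_BT = 0.08617 × 2310 K = 199.1 meV.
Eᵢ/kT = 0, 1.647, 3.189.
Z = Σ e^(−Eᵢ/kT) = e^(−0) + e^(−1.647) + e^(−3.189) = 1.000 + 0.1926 + 0.04121 = 1.234.
⟨E⟩ = Σ Eᵢ e^(−Eᵢ/kT) / Z = (0·1.000 + 328·0.1926 + 635·0.04121) / 1.234 = 72 meV.

72 meV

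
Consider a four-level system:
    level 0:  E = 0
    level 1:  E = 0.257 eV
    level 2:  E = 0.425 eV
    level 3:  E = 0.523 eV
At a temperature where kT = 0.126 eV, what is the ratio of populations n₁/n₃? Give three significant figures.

8.26

n₁/n₃ = exp[−(E₁−E₃)/kT] = exp(−(-0.266 eV)/(0.126 eV)) = exp(2.1111) = 8.26.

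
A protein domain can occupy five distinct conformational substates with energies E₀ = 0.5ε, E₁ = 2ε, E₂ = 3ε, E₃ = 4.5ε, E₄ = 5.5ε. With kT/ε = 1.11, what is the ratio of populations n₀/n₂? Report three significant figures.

9.51

n₀/n₂ = exp[−(E₀−E₂)/kT] = exp(−(-2.5ε)/(1.11ε)) = exp(2.2523) = 9.51.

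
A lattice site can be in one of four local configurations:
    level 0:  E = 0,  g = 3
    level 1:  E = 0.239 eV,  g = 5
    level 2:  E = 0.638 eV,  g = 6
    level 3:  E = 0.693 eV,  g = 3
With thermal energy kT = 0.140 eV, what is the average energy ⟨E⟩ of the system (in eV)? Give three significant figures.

0.0681 eV

Eᵢ/kT = 0, 1.7071, 4.5571, 4.9500.
Z = Σ gᵢe^(−Eᵢ/kT) = 3·e^(−0) + 5·e^(−1.7071) + 6·e^(−4.5571) + 3·e^(−4.9500) = 3.0000 + 0.90696 + 0.062955 + 0.021250 = 3.9912.
⟨E⟩ = Σ Eᵢ gᵢe^(−Eᵢ/kT) / Z = (0·3.0000 + 0.239·0.90696 + 0.638·0.062955 + 0.693·0.021250) / 3.9912 = 0.0681 eV.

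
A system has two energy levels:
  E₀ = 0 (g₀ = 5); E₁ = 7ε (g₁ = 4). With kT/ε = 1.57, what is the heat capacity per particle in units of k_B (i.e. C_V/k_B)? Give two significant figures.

0.18

Eᵢ/kT = 0, 4.459.
Z = Σ gᵢe^(−Eᵢ/kT) = 5·e^(−0) + 4·e^(−4.459) = 5.000 + 0.04630 = 5.046.
⟨E⟩ = 0.06423 ε, ⟨E²⟩ = 0.4496 ε².
C_V/k_B = (⟨E²⟩ − ⟨E⟩²)/(kT)² = (0.4496 − 0.004125)/2.465 = 0.18.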